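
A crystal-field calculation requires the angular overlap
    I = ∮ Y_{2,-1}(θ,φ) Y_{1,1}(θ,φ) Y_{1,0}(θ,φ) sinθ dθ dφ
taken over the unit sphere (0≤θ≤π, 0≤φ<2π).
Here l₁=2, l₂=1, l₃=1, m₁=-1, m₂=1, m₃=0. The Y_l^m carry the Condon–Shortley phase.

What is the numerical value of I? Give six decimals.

-0.218510

m-sum 0 ✓  L=4 even ✓  1≤1≤3 ✓
Π(2lᵢ+1) = 5×3×3 = 45
triangle coeff Δ(2,1,1) = 1/30
Σ_t [1,1]: t=1:−1/1 = -1/1
(3j)²=2/15 [(2 1 1; 0 0 0)], sign=+1
Σ_t [2,2]: t=2:+1/2 = 1/2
(3j)²=1/10 [(2 1 1; -1 1 0)], sign=-1
⇒ 4πI² = 3/5
I = (-1)√(3/5/(4π)) = -0.21850969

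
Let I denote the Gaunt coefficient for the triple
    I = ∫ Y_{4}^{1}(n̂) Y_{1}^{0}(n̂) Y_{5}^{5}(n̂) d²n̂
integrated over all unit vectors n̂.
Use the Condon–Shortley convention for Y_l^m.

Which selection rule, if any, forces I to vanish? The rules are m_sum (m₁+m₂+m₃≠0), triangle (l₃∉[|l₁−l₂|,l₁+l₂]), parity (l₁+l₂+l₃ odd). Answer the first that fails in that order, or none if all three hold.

m_sum

azimuthal sum: 1 + 0 + 5 = 6  ✗
3 ≤ 5 ≤ 5 (triangle on l)
L = 4 + 1 + 5 = 10 (even)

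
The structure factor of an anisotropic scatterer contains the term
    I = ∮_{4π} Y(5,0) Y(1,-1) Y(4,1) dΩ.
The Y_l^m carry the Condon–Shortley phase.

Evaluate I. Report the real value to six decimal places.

Checks pass: Σm=0; 10 even; l₃=4∈[4,6].
(2·5+1)(2·1+1)(2·4+1) = 297
Δ: 2! 8! 0! / 11! → 1/495
sum: t=1:−1/576 = -1/576
3j²(5 1 4; 0 0 0) = Δ·Π!·Σ² = 5/99  (sign -1)
sum: t=0:+1/1440 = 1/1440
3j²(5 1 4; 0 -1 1) = Δ·Π!·Σ² = 2/99  (sign -1)
combine: 4πI² = 297·5/99·2/99 = 10/33
take √, sign +1: I = 0.15528807

0.155288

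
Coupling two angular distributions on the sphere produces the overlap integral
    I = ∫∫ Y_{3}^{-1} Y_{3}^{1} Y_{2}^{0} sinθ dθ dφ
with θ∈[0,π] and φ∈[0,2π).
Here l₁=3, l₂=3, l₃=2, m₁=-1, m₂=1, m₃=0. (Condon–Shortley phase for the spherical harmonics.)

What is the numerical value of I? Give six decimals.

-0.126157

Checks pass: Σm=0; 8 even; l₃=2∈[0,6].
(2·3+1)(2·3+1)(2·2+1) = 245
Δ: 4! 2! 2! / 9! → 1/3780
sum: t=1:−1/24 t=2:+1/4 t=3:−1/24 = 1/6
3j²(3 3 2; 0 0 0) = Δ·Π!·Σ² = 4/105  (sign +1)
sum: t=2:+1/16 t=3:−1/6 t=4:+1/96 = -3/32
3j²(3 3 2; -1 1 0) = Δ·Π!·Σ² = 3/140  (sign -1)
combine: 4πI² = 245·4/105·3/140 = 1/5
take √, sign -1: I = -0.12615663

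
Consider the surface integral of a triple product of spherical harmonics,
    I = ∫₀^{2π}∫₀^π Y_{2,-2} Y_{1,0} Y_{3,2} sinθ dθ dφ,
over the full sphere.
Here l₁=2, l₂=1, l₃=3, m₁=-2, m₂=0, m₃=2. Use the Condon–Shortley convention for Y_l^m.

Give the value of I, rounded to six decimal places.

0.184674

Rules hold: Σm=0, L=6 even, 1≤3≤3.
N = 5·3·7 = 105
Δ = 0!·4!·2!/7! = 1/105
Racah Σ t=0..0: t=0:+1/4 = 1/4
⇒ 3j(2 1 3; 0 0 0)² = 3/35, sgn -1
Racah Σ t=0..0: t=0:+1/24 = 1/24
⇒ 3j(2 1 3; -2 0 2)² = 1/21, sgn -1
4πI² = N·(3j₀)²·(3jₘ)² = 3/7
I = +1·√(0.428571/4π) = 0.18467439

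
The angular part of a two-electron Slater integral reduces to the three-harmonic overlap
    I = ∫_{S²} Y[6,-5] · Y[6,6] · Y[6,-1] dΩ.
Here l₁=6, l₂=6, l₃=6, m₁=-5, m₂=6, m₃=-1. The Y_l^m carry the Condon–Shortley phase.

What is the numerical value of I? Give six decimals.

m-sum 0 ✓  L=18 even ✓  0≤6≤12 ✓
Π(2lᵢ+1) = 13×13×13 = 2197
triangle coeff Δ(6,6,6) = 1/325909584
Σ_t [0,6]: t=0:+1/373248000 t=1:−1/1728000 t=2:+1/110592 t=3:−1/46656 t=4:+1/110592 t=5:−1/1728000 t=6:+1/373248000 = -7/1555200
(3j)²=400/46189 [(6 6 6; 0 0 0)], sign=-1
Σ_t [6,6]: t=6:+1/62208000 = 1/62208000
(3j)²=77/8398 [(6 6 6; -5 6 -1)], sign=-1
⇒ 4πI² = 18200/104329
I = (+1)√(18200/104329/(4π)) = 0.11782250

0.117823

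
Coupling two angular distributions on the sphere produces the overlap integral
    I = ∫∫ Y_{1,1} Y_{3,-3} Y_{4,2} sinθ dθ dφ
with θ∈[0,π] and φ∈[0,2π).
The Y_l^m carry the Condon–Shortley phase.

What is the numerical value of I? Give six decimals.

Rules hold: Σm=0, L=8 even, 2≤4≤4.
N = 3·7·9 = 189
Δ = 0!·2!·6!/9! = 1/252
Racah Σ t=0..0: t=0:+1/36 = 1/36
⇒ 3j(1 3 4; 0 0 0)² = 4/63, sgn +1
Racah Σ t=0..0: t=0:+1/1440 = 1/1440
⇒ 3j(1 3 4; 1 -3 2)² = 1/252, sgn +1
4πI² = N·(3j₀)²·(3jₘ)² = 1/21
I = +1·√(0.047619/4π) = 0.06155813

0.061558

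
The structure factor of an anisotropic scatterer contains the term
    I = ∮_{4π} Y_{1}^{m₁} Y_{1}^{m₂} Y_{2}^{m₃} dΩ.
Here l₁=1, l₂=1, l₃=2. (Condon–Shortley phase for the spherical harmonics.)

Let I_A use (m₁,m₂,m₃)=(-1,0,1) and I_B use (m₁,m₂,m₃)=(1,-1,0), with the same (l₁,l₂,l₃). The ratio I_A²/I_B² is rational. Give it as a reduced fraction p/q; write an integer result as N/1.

3/1

Shared (l₁,l₂,l₃)=(1,1,2): N and (l;000)² cancel in I_A²/I_B².
A: Δ = 0!·2!·2!/5! = 1/30; Racah Σ t=0..0: t=0:+1/2 = 1/2; ⇒ 3j(1 1 2; -1 0 1)² = 1/10, sgn -1
B: Δ = 0!·2!·2!/5! = 1/30; Racah Σ t=0..0: t=0:+1/4 = 1/4; ⇒ 3j(1 1 2; 1 -1 0)² = 1/30, sgn +1
I_A²/I_B² = (1/10)/(1/30) = 3/1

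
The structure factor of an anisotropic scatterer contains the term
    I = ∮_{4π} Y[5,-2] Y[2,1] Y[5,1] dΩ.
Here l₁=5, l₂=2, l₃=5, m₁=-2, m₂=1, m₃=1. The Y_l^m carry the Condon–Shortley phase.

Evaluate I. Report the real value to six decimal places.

0.104819

Checks pass: Σm=0; 12 even; l₃=5∈[3,7].
(2·5+1)(2·2+1)(2·5+1) = 605
Δ: 2! 8! 2! / 13! → 1/38610
sum: t=0:+1/2880 t=1:−1/576 t=2:+1/2880 = -1/960
3j²(5 2 5; 0 0 0) = Δ·Π!·Σ² = 10/429  (sign +1)
sum: t=1:−1/2880 t=2:+1/1440 = 1/2880
3j²(5 2 5; -2 1 1) = Δ·Π!·Σ² = 7/715  (sign +1)
combine: 4πI² = 605·10/429·7/715 = 70/507
take √, sign +1: I = 0.10481902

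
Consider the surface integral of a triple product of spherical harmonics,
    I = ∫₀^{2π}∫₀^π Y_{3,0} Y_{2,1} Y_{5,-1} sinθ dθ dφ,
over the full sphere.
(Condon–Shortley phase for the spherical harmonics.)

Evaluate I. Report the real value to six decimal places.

-0.214318

Rules hold: Σm=0, L=10 even, 1≤5≤5.
N = 7·5·11 = 385
Δ = 0!·6!·4!/11! = 1/2310
Racah Σ t=0..0: t=0:+1/144 = 1/144
⇒ 3j(3 2 5; 0 0 0)² = 10/231, sgn -1
Racah Σ t=0..0: t=0:+1/216 = 1/216
⇒ 3j(3 2 5; 0 1 -1)² = 8/231, sgn +1
4πI² = N·(3j₀)²·(3jₘ)² = 400/693
I = -1·√(0.577201/4π) = -0.21431790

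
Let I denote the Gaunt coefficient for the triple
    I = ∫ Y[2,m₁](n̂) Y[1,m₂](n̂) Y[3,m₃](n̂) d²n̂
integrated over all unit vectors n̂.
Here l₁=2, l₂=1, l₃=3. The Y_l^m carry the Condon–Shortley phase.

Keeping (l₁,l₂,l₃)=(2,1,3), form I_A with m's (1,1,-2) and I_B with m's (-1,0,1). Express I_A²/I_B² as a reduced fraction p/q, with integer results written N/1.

l's match ⇒ only the (l;m) 3-j factors differ between A and B.
A: triangle coeff Δ(2,1,3) = 1/105; Σ_t [0,0]: t=0:+1/12 = 1/12; (3j)²=2/21 [(2 1 3; 1 1 -2)], sign=-1
B: triangle coeff Δ(2,1,3) = 1/105; Σ_t [0,0]: t=0:+1/6 = 1/6; (3j)²=8/105 [(2 1 3; -1 0 1)], sign=+1
I_A²/I_B² = (2/21)/(8/105) = 5/4

5/4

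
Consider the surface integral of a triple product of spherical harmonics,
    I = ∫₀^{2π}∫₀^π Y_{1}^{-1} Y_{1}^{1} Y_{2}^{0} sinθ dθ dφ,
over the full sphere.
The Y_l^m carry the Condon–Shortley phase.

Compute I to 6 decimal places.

Rules hold: Σm=0, L=4 even, 0≤2≤2.
N = 3·3·5 = 45
Δ = 0!·2!·2!/5! = 1/30
Racah Σ t=0..0: t=0:+1/1 = 1/1
⇒ 3j(1 1 2; 0 0 0)² = 2/15, sgn +1
Racah Σ t=0..0: t=0:+1/4 = 1/4
⇒ 3j(1 1 2; -1 1 0)² = 1/30, sgn +1
4πI² = N·(3j₀)²·(3jₘ)² = 1/5
I = +1·√(0.2/4π) = 0.12615663

0.126157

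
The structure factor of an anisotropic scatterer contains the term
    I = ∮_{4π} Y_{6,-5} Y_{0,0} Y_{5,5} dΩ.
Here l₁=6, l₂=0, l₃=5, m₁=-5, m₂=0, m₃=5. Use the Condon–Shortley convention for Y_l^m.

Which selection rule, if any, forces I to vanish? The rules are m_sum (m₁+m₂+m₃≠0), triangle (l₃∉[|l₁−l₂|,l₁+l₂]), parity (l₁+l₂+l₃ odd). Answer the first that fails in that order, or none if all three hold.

triangle

azimuthal sum: -5 + 0 + 5 = 0  ✓
6 ≤ 5 ≤ 6 (triangle on l)  ✗
L = 6 + 0 + 5 = 11 (odd)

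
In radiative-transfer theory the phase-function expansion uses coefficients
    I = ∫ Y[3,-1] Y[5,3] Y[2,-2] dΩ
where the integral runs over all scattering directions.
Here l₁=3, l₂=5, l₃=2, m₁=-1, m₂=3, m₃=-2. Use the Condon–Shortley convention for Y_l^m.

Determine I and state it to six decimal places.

Checks pass: Σm=0; 10 even; l₃=2∈[2,8].
(2·3+1)(2·5+1)(2·2+1) = 385
Δ: 6! 0! 4! / 11! → 1/2310
sum: t=3:−1/144 = -1/144
3j²(3 5 2; 0 0 0) = Δ·Π!·Σ² = 10/231  (sign -1)
sum: t=4:+1/1152 = 1/1152
3j²(3 5 2; -1 3 -2) = Δ·Π!·Σ² = 1/33  (sign +1)
combine: 4πI² = 385·10/231·1/33 = 50/99
take √, sign -1: I = -0.20047604

-0.200476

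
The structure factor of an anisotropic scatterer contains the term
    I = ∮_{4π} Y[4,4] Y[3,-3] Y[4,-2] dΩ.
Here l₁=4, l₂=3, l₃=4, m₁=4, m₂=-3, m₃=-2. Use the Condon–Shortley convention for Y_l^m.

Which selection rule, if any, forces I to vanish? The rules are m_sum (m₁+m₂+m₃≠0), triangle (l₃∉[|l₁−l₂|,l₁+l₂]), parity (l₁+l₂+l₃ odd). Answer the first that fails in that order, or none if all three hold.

m_sum

m₁+m₂+m₃ = 4 − 3 − 2 = -1  ✗
triangle: |4−3|=1 ≤ l₃=4 ≤ 4+3=7
parity: l₁+l₂+l₃ = 11 is odd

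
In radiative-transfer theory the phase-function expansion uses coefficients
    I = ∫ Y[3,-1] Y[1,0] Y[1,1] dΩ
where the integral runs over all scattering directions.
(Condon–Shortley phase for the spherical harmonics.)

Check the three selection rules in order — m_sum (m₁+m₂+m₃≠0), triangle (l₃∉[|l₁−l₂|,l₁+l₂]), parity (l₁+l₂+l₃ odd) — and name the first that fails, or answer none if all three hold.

Σmᵢ = 0  ✓
l₃∈[|l₁−l₂|,l₁+l₂]=[2,4], have l₃=1  ✗
Σlᵢ = 5 ⇒ odd

triangle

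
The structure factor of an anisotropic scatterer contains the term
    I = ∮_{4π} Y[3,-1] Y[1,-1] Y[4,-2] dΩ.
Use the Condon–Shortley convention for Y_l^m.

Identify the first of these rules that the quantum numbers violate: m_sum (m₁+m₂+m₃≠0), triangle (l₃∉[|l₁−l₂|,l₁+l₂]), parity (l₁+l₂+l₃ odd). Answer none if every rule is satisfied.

m_sum

azimuthal sum: -1 − 1 − 2 = -4  ✗
2 ≤ 4 ≤ 4 (triangle on l)
L = 3 + 1 + 4 = 8 (even)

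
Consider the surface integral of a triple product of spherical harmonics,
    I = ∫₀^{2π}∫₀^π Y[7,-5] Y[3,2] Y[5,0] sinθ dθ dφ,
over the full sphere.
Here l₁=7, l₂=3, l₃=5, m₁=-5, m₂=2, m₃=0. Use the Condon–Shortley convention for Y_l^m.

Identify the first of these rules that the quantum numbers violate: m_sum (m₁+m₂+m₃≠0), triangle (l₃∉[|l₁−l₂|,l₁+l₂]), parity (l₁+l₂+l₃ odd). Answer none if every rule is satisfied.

m_sum

Σmᵢ = -3  ✗
l₃∈[|l₁−l₂|,l₁+l₂]=[4,10], have l₃=5
Σlᵢ = 15 ⇒ odd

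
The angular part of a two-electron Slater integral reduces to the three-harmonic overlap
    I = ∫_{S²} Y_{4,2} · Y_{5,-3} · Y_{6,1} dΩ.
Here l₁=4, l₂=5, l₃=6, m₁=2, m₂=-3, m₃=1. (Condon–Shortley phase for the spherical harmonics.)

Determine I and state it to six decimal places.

0.000000

L=15 odd ⇒ parity kills the (l;000) factor ⇒ I = 0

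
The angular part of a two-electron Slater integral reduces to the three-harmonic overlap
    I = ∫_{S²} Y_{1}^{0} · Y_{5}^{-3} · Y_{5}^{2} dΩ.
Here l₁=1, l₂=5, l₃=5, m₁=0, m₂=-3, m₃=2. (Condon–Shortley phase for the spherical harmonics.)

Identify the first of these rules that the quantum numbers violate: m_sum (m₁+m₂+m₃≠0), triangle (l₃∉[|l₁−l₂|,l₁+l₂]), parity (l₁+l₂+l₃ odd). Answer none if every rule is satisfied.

azimuthal sum: 0 − 3 + 2 = -1  ✗
4 ≤ 5 ≤ 6 (triangle on l)
L = 1 + 5 + 5 = 11 (odd)

m_sum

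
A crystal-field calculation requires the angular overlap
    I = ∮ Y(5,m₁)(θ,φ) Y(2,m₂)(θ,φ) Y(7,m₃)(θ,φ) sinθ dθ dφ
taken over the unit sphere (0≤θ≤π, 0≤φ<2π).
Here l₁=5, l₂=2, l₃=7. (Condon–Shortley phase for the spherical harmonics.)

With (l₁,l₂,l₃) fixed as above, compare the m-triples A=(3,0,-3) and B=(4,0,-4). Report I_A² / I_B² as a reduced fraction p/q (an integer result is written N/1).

Same 5,2,7: normalisation and zero-m 3j drop out of the ratio.
A: Δ: 0! 10! 4! / 15! → 1/15015; sum: t=0:+1/322560 = 1/322560; 3j²(5 2 7; 3 0 -3) = Δ·Π!·Σ² = 18/1001  (sign +1)
B: Δ: 0! 10! 4! / 15! → 1/15015; sum: t=0:+1/1451520 = 1/1451520; 3j²(5 2 7; 4 0 -4) = Δ·Π!·Σ² = 1/91  (sign -1)
I_A²/I_B² = (18/1001)/(1/91) = 18/11

18/11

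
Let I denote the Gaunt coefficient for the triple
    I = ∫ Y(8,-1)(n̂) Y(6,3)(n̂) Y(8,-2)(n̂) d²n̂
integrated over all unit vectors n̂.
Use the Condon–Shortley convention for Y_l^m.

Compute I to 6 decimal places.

-0.039469

m-sum 0 ✓  L=22 even ✓  2≤8≤14 ✓
Π(2lᵢ+1) = 17×13×17 = 3757
triangle coeff Δ(8,6,8) = 1/13742520792
Σ_t [0,6]: t=0:+1/41803776000 t=1:−1/435456000 t=2:+1/39813120 t=3:−1/18662400 t=4:+1/39813120 t=5:−1/435456000 t=6:+1/41803776000 = -11/1393459200
(3j)²=600/96577 [(8 6 8; 0 0 0)], sign=-1
Σ_t [3,6]: t=3:−1/447897600 t=4:+1/82944000 t=5:−1/99532800 t=6:+1/783820800 = 11/10450944000
(3j)²=81/96577 [(8 6 8; -1 3 -2)], sign=+1
⇒ 4πI² = 48600/2482597
I = (-1)√(48600/2482597/(4π)) = -0.03946936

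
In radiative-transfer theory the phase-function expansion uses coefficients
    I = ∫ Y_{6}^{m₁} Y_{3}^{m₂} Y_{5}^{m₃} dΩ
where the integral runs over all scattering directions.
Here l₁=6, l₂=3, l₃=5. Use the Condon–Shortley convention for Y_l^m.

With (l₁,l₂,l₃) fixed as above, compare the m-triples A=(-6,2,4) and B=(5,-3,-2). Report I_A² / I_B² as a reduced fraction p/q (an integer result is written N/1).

3/2

Same 6,3,5: normalisation and zero-m 3j drop out of the ratio.
A: Δ: 4! 8! 2! / 15! → 1/675675; sum: t=4:+1/967680 = 1/967680; 3j²(6 3 5; -6 2 4) = Δ·Π!·Σ² = 3/91  (sign -1)
B: Δ: 4! 8! 2! / 15! → 1/675675; sum: t=0:+1/241920 = 1/241920; 3j²(6 3 5; 5 -3 -2) = Δ·Π!·Σ² = 2/91  (sign -1)
I_A²/I_B² = (3/91)/(2/91) = 3/2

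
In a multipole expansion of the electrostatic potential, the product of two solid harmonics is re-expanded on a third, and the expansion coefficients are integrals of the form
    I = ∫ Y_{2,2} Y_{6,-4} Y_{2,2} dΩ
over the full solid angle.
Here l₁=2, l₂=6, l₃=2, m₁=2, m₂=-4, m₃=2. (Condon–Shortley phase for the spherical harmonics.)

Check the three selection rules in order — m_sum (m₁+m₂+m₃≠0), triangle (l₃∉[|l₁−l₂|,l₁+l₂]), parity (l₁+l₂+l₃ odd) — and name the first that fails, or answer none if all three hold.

Σmᵢ = 0  ✓
l₃∈[|l₁−l₂|,l₁+l₂]=[4,8], have l₃=2  ✗
Σlᵢ = 10 ⇒ even

triangle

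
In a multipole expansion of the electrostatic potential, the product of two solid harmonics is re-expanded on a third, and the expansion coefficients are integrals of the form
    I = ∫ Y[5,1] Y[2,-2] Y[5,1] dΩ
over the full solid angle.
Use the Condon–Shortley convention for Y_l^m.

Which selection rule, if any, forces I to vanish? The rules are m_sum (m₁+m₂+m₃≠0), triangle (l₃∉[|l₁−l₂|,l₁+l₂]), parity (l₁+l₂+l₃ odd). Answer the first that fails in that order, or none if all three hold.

Σmᵢ = 0  ✓
l₃∈[|l₁−l₂|,l₁+l₂]=[3,7], have l₃=5  ✓
Σlᵢ = 12 ⇒ even  ✓

none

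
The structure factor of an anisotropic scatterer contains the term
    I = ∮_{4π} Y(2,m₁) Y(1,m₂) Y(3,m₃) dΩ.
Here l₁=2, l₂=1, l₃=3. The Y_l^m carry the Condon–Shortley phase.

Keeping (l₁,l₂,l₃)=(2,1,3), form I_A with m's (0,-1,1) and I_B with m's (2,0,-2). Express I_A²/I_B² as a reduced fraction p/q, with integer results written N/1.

l's match ⇒ only the (l;m) 3-j factors differ between A and B.
A: triangle coeff Δ(2,1,3) = 1/105; Σ_t [0,0]: t=0:+1/8 = 1/8; (3j)²=2/35 [(2 1 3; 0 -1 1)], sign=+1
B: triangle coeff Δ(2,1,3) = 1/105; Σ_t [0,0]: t=0:+1/24 = 1/24; (3j)²=1/21 [(2 1 3; 2 0 -2)], sign=-1
I_A²/I_B² = (2/35)/(1/21) = 6/5

6/5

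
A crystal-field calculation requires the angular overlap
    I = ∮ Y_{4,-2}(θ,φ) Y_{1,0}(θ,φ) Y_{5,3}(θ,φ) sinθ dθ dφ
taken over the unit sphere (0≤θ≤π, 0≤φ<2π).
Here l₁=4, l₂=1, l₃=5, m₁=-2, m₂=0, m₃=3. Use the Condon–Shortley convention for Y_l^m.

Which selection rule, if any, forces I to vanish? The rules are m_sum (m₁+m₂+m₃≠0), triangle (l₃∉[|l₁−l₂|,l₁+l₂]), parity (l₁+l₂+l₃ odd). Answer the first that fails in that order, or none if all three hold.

m₁+m₂+m₃ = -2 + 0 + 3 = 1  ✗
triangle: |4−1|=3 ≤ l₃=5 ≤ 4+1=5
parity: l₁+l₂+l₃ = 10 is even

m_sum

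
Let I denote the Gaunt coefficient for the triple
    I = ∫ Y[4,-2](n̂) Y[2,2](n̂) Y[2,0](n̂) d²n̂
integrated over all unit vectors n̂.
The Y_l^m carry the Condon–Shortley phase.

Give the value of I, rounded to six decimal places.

0.156078

m-sum 0 ✓  L=8 even ✓  2≤2≤6 ✓
Π(2lᵢ+1) = 9×5×5 = 225
triangle coeff Δ(4,2,2) = 1/630
Σ_t [2,2]: t=2:+1/16 = 1/16
(3j)²=2/35 [(4 2 2; 0 0 0)], sign=+1
Σ_t [4,4]: t=4:+1/96 = 1/96
(3j)²=1/42 [(4 2 2; -2 2 0)], sign=+1
⇒ 4πI² = 15/49
I = (+1)√(15/49/(4π)) = 0.15607835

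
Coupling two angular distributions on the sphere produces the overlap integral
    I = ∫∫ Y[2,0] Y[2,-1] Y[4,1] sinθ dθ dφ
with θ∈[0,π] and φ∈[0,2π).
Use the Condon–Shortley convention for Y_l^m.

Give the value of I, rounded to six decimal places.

-0.220728

Checks pass: Σm=0; 8 even; l₃=4∈[0,4].
(2·2+1)(2·2+1)(2·4+1) = 225
Δ: 0! 4! 4! / 9! → 1/630
sum: t=0:+1/16 = 1/16
3j²(2 2 4; 0 0 0) = Δ·Π!·Σ² = 2/35  (sign +1)
sum: t=0:+1/24 = 1/24
3j²(2 2 4; 0 -1 1) = Δ·Π!·Σ² = 1/21  (sign -1)
combine: 4πI² = 225·2/35·1/21 = 30/49
take √, sign -1: I = -0.22072812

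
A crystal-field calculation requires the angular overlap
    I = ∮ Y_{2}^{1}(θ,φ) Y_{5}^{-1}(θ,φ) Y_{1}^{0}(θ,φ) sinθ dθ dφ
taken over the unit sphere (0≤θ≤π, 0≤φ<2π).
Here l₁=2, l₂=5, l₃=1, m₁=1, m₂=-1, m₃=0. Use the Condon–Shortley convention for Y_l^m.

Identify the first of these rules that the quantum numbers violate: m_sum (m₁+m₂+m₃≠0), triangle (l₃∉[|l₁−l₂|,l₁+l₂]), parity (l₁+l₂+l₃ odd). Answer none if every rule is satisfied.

triangle

azimuthal sum: 1 − 1 + 0 = 0  ✓
3 ≤ 1 ≤ 7 (triangle on l)  ✗
L = 2 + 5 + 1 = 8 (even)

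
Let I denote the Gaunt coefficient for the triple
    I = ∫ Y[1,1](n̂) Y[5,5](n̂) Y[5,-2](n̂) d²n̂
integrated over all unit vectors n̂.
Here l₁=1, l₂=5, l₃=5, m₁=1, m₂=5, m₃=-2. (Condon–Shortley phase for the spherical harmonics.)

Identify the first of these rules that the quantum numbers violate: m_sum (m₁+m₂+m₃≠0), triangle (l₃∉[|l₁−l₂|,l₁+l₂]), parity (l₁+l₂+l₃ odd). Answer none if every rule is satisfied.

m_sum

m₁+m₂+m₃ = 1 + 5 − 2 = 4  ✗
triangle: |1−5|=4 ≤ l₃=5 ≤ 1+5=6
parity: l₁+l₂+l₃ = 11 is odd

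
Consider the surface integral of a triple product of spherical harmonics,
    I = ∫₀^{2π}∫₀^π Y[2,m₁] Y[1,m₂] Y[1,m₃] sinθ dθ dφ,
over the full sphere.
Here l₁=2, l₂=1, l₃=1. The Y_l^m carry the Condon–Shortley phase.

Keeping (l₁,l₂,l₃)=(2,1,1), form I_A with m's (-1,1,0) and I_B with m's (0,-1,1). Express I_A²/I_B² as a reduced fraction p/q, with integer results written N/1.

3/1

l's match ⇒ only the (l;m) 3-j factors differ between A and B.
A: triangle coeff Δ(2,1,1) = 1/30; Σ_t [2,2]: t=2:+1/2 = 1/2; (3j)²=1/10 [(2 1 1; -1 1 0)], sign=-1
B: triangle coeff Δ(2,1,1) = 1/30; Σ_t [0,0]: t=0:+1/4 = 1/4; (3j)²=1/30 [(2 1 1; 0 -1 1)], sign=+1
I_A²/I_B² = (1/10)/(1/30) = 3/1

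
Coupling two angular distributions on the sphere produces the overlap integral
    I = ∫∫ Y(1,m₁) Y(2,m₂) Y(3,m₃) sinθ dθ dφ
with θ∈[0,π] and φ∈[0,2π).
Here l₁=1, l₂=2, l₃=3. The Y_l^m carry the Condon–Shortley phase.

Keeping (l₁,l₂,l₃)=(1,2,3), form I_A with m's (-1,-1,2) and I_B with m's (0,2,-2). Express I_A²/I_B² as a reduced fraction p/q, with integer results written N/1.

Same 1,2,3: normalisation and zero-m 3j drop out of the ratio.
A: Δ: 0! 2! 4! / 7! → 1/105; sum: t=0:+1/12 = 1/12; 3j²(1 2 3; -1 -1 2) = Δ·Π!·Σ² = 2/21  (sign -1)
B: Δ: 0! 2! 4! / 7! → 1/105; sum: t=0:+1/24 = 1/24; 3j²(1 2 3; 0 2 -2) = Δ·Π!·Σ² = 1/21  (sign -1)
I_A²/I_B² = (2/21)/(1/21) = 2/1

2/1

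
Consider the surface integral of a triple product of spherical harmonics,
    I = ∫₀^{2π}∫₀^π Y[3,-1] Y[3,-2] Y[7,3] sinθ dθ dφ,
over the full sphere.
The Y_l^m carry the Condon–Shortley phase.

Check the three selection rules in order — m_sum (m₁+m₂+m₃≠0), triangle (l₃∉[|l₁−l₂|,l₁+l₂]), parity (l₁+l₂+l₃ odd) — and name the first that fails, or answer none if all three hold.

triangle

Σmᵢ = 0  ✓
l₃∈[|l₁−l₂|,l₁+l₂]=[0,6], have l₃=7  ✗
Σlᵢ = 13 ⇒ odd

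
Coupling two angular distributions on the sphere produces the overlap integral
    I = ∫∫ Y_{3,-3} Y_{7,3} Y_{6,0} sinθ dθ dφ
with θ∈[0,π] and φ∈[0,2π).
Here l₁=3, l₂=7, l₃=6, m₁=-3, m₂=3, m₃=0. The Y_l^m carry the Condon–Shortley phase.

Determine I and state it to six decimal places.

0.186383

Rules hold: Σm=0, L=16 even, 4≤6≤10.
N = 7·15·13 = 1365
Δ = 4!·2!·10!/17! = 1/2042040
Racah Σ t=1..3: t=1:−1/207360 t=2:+1/57600 t=3:−1/207360 = 1/129600
⇒ 3j(3 7 6; 0 0 0)² = 168/12155, sgn +1
Racah Σ t=4..4: t=4:+1/829440 = 1/829440
⇒ 3j(3 7 6; -3 3 0)² = 225/9724, sgn +1
4πI² = N·(3j₀)²·(3jₘ)² = 198450/454597
I = +1·√(0.43654/4π) = 0.18638345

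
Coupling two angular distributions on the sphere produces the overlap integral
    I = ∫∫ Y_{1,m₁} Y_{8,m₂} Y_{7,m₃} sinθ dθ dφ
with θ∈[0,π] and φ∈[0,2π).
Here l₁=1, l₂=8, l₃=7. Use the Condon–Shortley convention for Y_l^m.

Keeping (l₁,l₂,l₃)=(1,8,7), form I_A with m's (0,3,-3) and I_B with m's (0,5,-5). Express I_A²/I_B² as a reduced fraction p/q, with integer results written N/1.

Same 1,8,7: normalisation and zero-m 3j drop out of the ratio.
A: Δ: 2! 0! 14! / 17! → 1/2040; sum: t=1:−1/87091200 = -1/87091200; 3j²(1 8 7; 0 3 -3) = Δ·Π!·Σ² = 11/408  (sign -1)
B: Δ: 2! 0! 14! / 17! → 1/2040; sum: t=1:−1/958003200 = -1/958003200; 3j²(1 8 7; 0 5 -5) = Δ·Π!·Σ² = 13/680  (sign -1)
I_A²/I_B² = (11/408)/(13/680) = 55/39

55/39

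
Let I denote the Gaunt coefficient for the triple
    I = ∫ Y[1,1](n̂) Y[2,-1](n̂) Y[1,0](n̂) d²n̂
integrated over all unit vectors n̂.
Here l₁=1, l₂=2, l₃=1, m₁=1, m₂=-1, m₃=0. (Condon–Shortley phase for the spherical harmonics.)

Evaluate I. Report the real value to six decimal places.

m-sum 0 ✓  L=4 even ✓  1≤1≤3 ✓
Π(2lᵢ+1) = 3×5×3 = 45
triangle coeff Δ(1,2,1) = 1/30
Σ_t [1,1]: t=1:−1/1 = -1/1
(3j)²=2/15 [(1 2 1; 0 0 0)], sign=+1
Σ_t [0,0]: t=0:+1/2 = 1/2
(3j)²=1/10 [(1 2 1; 1 -1 0)], sign=-1
⇒ 4πI² = 3/5
I = (-1)√(3/5/(4π)) = -0.21850969

-0.218510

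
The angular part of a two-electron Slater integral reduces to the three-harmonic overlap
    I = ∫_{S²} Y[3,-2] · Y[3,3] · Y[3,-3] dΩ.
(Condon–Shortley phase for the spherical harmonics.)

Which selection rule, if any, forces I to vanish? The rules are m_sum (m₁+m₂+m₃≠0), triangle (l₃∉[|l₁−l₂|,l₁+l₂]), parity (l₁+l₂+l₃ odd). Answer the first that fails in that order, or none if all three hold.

azimuthal sum: -2 + 3 − 3 = -2  ✗
0 ≤ 3 ≤ 6 (triangle on l)
L = 3 + 3 + 3 = 9 (odd)

m_sum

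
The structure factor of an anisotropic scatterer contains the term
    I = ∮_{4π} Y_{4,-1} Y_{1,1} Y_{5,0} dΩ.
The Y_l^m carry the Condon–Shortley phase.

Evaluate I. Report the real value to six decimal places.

m-sum 0 ✓  L=10 even ✓  3≤5≤5 ✓
Π(2lᵢ+1) = 9×3×11 = 297
triangle coeff Δ(4,1,5) = 1/495
Σ_t [0,0]: t=0:+1/576 = 1/576
(3j)²=5/99 [(4 1 5; 0 0 0)], sign=-1
Σ_t [0,0]: t=0:+1/1440 = 1/1440
(3j)²=2/99 [(4 1 5; -1 1 0)], sign=-1
⇒ 4πI² = 10/33
I = (+1)√(10/33/(4π)) = 0.15528807

0.155288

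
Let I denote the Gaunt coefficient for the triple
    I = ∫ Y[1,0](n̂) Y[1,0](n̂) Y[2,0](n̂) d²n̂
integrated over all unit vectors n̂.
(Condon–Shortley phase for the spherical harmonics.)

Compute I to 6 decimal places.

0.252313

Checks pass: Σm=0; 4 even; l₃=2∈[0,2].
(2·1+1)(2·1+1)(2·2+1) = 45
Δ: 0! 2! 2! / 5! → 1/30
sum: t=0:+1/1 = 1/1
3j²(1 1 2; 0 0 0) = Δ·Π!·Σ² = 2/15  (sign +1)
(m-triple is (0,0,0) — same symbol as above.)
combine: 4πI² = 45·2/15·2/15 = 4/5
take √, sign +1: I = 0.25231325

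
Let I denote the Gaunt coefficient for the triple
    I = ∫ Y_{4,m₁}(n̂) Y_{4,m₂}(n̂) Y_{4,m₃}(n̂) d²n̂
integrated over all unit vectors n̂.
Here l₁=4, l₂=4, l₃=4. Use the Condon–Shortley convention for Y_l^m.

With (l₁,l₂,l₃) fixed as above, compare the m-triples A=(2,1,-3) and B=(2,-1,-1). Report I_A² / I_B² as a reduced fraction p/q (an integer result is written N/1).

Same 4,4,4: normalisation and zero-m 3j drop out of the ratio.
A: Δ: 4! 4! 4! / 13! → 1/450450; sum: t=1:−1/864 t=2:+1/576 = 1/1728; 3j²(4 4 4; 2 1 -3) = Δ·Π!·Σ² = 5/1287  (sign -1)
B: Δ: 4! 4! 4! / 13! → 1/450450; sum: t=0:+1/576 t=1:−1/144 t=2:+1/576 = -1/288; 3j²(4 4 4; 2 -1 -1) = Δ·Π!·Σ² = 20/1001  (sign +1)
I_A²/I_B² = (5/1287)/(20/1001) = 7/36

7/36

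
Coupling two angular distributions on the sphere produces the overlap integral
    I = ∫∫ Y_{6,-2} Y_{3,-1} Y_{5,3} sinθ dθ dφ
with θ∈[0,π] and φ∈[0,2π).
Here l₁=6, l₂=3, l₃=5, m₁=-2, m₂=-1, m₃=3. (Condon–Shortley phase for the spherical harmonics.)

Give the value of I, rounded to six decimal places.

Rules hold: Σm=0, L=14 even, 3≤5≤9.
N = 13·7·11 = 1001
Δ = 4!·8!·2!/15! = 1/675675
Racah Σ t=1..3: t=1:−1/8640 t=2:+1/2304 t=3:−1/8640 = 7/34560
⇒ 3j(6 3 5; 0 0 0)² = 7/429, sgn -1
Racah Σ t=0..2: t=0:+1/1935360 t=1:−1/30240 t=2:+1/11520 = 1/18432
⇒ 3j(6 3 5; -2 -1 3)² = 7/429, sgn +1
4πI² = N·(3j₀)²·(3jₘ)² = 343/1287
I = -1·√(0.266511/4π) = -0.14563067

-0.145631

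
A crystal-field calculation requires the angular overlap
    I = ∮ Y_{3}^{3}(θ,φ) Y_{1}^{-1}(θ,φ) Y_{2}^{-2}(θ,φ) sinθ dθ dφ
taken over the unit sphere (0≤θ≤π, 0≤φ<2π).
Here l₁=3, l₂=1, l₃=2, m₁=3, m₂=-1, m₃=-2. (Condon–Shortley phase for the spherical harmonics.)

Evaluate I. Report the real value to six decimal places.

Rules hold: Σm=0, L=6 even, 2≤2≤4.
N = 7·3·5 = 105
Δ = 2!·4!·0!/7! = 1/105
Racah Σ t=1..1: t=1:−1/4 = -1/4
⇒ 3j(3 1 2; 0 0 0)² = 3/35, sgn -1
Racah Σ t=0..0: t=0:+1/48 = 1/48
⇒ 3j(3 1 2; 3 -1 -2)² = 1/7, sgn +1
4πI² = N·(3j₀)²·(3jₘ)² = 9/7
I = -1·√(1.28571/4π) = -0.31986543

-0.319865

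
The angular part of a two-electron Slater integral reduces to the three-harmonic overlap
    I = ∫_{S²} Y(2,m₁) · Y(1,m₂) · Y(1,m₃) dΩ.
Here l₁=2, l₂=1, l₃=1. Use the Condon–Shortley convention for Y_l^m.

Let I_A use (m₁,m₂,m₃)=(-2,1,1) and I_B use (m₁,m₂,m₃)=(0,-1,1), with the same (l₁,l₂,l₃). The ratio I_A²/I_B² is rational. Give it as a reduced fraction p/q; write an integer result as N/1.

6/1

Shared (l₁,l₂,l₃)=(2,1,1): N and (l;000)² cancel in I_A²/I_B².
A: Δ = 2!·2!·0!/5! = 1/30; Racah Σ t=2..2: t=2:+1/4 = 1/4; ⇒ 3j(2 1 1; -2 1 1)² = 1/5, sgn +1
B: Δ = 2!·2!·0!/5! = 1/30; Racah Σ t=0..0: t=0:+1/4 = 1/4; ⇒ 3j(2 1 1; 0 -1 1)² = 1/30, sgn +1
I_A²/I_B² = (1/5)/(1/30) = 6/1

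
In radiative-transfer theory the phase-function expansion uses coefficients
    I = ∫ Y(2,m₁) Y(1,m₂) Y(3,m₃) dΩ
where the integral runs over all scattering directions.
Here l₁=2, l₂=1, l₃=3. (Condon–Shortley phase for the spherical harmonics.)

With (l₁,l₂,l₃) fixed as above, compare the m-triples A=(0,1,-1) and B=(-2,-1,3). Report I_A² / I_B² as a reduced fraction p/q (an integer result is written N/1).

Shared (l₁,l₂,l₃)=(2,1,3): N and (l;000)² cancel in I_A²/I_B².
A: Δ = 0!·4!·2!/7! = 1/105; Racah Σ t=0..0: t=0:+1/8 = 1/8; ⇒ 3j(2 1 3; 0 1 -1)² = 2/35, sgn +1
B: Δ = 0!·4!·2!/7! = 1/105; Racah Σ t=0..0: t=0:+1/48 = 1/48; ⇒ 3j(2 1 3; -2 -1 3)² = 1/7, sgn +1
I_A²/I_B² = (2/35)/(1/7) = 2/5

2/5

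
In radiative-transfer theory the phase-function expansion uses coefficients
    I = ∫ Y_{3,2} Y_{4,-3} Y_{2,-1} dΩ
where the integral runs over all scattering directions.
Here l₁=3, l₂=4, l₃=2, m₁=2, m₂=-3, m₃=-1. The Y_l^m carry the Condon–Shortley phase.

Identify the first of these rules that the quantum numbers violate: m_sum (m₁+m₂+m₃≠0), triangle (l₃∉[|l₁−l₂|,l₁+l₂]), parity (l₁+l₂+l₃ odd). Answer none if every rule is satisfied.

m_sum

m₁+m₂+m₃ = 2 − 3 − 1 = -2  ✗
triangle: |3−4|=1 ≤ l₃=2 ≤ 3+4=7
parity: l₁+l₂+l₃ = 9 is odd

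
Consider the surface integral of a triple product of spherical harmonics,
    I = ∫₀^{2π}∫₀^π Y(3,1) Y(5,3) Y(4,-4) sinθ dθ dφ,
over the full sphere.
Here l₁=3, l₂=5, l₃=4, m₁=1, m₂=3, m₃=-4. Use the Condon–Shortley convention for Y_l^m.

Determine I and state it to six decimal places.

0.169606

Checks pass: Σm=0; 12 even; l₃=4∈[2,8].
(2·3+1)(2·5+1)(2·4+1) = 693
Δ: 4! 2! 6! / 13! → 1/180180
sum: t=1:−1/576 t=2:+1/144 t=3:−1/576 = 1/288
3j²(3 5 4; 0 0 0) = Δ·Π!·Σ² = 20/1001  (sign +1)
sum: t=2:+1/5760 = 1/5760
3j²(3 5 4; 1 3 -4) = Δ·Π!·Σ² = 56/2145  (sign +1)
combine: 4πI² = 693·20/1001·56/2145 = 672/1859
take √, sign +1: I = 0.16960553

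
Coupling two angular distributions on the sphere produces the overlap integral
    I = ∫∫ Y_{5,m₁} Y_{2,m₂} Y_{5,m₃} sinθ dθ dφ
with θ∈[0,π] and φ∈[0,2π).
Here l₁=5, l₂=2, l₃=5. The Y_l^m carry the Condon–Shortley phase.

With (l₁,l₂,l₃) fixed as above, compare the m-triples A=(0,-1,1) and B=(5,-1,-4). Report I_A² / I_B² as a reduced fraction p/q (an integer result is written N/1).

1/27

l's match ⇒ only the (l;m) 3-j factors differ between A and B.
A: triangle coeff Δ(5,2,5) = 1/38610; Σ_t [0,1]: t=0:+1/1440 t=1:−1/1152 = -1/5760; (3j)²=1/858 [(5 2 5; 0 -1 1)], sign=-1
B: triangle coeff Δ(5,2,5) = 1/38610; Σ_t [0,0]: t=0:+1/80640 = 1/80640; (3j)²=9/286 [(5 2 5; 5 -1 -4)], sign=-1
I_A²/I_B² = (1/858)/(9/286) = 1/27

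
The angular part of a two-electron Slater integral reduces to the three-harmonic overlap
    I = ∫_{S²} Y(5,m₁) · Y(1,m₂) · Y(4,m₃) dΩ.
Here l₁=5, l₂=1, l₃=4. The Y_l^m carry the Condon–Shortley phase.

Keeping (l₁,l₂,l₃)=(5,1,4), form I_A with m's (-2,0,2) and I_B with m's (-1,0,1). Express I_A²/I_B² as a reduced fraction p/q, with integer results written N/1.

Same 5,1,4: normalisation and zero-m 3j drop out of the ratio.
A: Δ: 2! 8! 0! / 11! → 1/495; sum: t=1:−1/1440 = -1/1440; 3j²(5 1 4; -2 0 2) = Δ·Π!·Σ² = 7/165  (sign -1)
B: Δ: 2! 8! 0! / 11! → 1/495; sum: t=1:−1/720 = -1/720; 3j²(5 1 4; -1 0 1) = Δ·Π!·Σ² = 8/165  (sign +1)
I_A²/I_B² = (7/165)/(8/165) = 7/8

7/8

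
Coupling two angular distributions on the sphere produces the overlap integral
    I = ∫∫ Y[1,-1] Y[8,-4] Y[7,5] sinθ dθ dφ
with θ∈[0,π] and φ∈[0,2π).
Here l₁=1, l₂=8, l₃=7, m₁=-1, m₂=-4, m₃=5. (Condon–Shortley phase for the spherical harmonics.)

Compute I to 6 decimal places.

0.074948

m-sum 0 ✓  L=16 even ✓  7≤7≤9 ✓
Π(2lᵢ+1) = 3×17×15 = 765
triangle coeff Δ(1,8,7) = 1/2040
Σ_t [1,1]: t=1:−1/25401600 = -1/25401600
(3j)²=8/255 [(1 8 7; 0 0 0)], sign=+1
Σ_t [2,2]: t=2:+1/1916006400 = 1/1916006400
(3j)²=1/340 [(1 8 7; -1 -4 5)], sign=+1
⇒ 4πI² = 6/85
I = (+1)√(6/85/(4π)) = 0.07494820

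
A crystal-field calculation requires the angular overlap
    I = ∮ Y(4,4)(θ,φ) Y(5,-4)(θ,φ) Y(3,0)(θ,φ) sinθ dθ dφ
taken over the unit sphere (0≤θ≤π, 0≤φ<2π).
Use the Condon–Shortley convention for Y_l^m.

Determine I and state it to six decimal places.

Checks pass: Σm=0; 12 even; l₃=3∈[1,9].
(2·4+1)(2·5+1)(2·3+1) = 693
Δ: 6! 2! 4! / 13! → 1/180180
sum: t=2:+1/576 t=3:−1/144 t=4:+1/576 = -1/288
3j²(4 5 3; 0 0 0) = Δ·Π!·Σ² = 20/1001  (sign +1)
sum: t=0:+1/8640 = 1/8640
3j²(4 5 3; 4 -4 0) = Δ·Π!·Σ² = 28/715  (sign -1)
combine: 4πI² = 693·20/1001·28/715 = 1008/1859
take √, sign -1: I = -0.20772350

-0.207724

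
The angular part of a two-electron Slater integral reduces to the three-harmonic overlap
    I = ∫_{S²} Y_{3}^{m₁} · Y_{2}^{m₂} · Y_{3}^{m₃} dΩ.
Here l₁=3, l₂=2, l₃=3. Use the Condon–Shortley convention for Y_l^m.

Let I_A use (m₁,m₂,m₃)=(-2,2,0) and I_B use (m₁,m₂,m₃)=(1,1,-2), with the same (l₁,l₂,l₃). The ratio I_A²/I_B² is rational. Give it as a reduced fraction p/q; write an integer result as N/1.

Same 3,2,3: normalisation and zero-m 3j drop out of the ratio.
A: Δ: 2! 4! 2! / 9! → 1/3780; sum: t=2:+1/24 = 1/24; 3j²(3 2 3; -2 2 0) = Δ·Π!·Σ² = 1/21  (sign -1)
B: Δ: 2! 4! 2! / 9! → 1/3780; sum: t=1:−1/12 t=2:+1/48 = -1/16; 3j²(3 2 3; 1 1 -2) = Δ·Π!·Σ² = 1/28  (sign +1)
I_A²/I_B² = (1/21)/(1/28) = 4/3

4/3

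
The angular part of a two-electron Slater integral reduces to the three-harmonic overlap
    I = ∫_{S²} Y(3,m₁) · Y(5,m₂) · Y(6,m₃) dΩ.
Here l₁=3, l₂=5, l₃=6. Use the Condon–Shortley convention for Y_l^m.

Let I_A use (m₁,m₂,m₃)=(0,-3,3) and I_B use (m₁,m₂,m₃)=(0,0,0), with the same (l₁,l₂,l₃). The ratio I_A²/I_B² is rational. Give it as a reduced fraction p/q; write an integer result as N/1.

Shared (l₁,l₂,l₃)=(3,5,6): N and (l;000)² cancel in I_A²/I_B².
A: Δ = 2!·4!·8!/15! = 1/675675; Racah Σ t=0..2: t=0:+1/17280 t=1:−1/20160 t=2:+1/483840 = 1/96768; ⇒ 3j(3 5 6; 0 -3 3)² = 1/1001, sgn -1
B: Δ = 2!·4!·8!/15! = 1/675675; Racah Σ t=0..2: t=0:+1/8640 t=1:−1/2304 t=2:+1/8640 = -7/34560; ⇒ 3j(3 5 6; 0 0 0)² = 7/429, sgn -1
I_A²/I_B² = (1/1001)/(7/429) = 3/49

3/49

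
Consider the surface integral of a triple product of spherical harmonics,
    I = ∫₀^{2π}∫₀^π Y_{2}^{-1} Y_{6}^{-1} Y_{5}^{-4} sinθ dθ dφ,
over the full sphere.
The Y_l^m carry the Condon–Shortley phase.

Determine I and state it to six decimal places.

0.000000

m-sum = -1 − 1 − 4 = -6 ≠ 0 ⇒ I = 0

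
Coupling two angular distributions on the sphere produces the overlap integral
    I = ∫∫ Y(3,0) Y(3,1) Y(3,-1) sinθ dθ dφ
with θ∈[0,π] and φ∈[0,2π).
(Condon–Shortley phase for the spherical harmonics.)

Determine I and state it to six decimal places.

L=9 odd ⇒ parity kills the (l;000) factor ⇒ I = 0

0.000000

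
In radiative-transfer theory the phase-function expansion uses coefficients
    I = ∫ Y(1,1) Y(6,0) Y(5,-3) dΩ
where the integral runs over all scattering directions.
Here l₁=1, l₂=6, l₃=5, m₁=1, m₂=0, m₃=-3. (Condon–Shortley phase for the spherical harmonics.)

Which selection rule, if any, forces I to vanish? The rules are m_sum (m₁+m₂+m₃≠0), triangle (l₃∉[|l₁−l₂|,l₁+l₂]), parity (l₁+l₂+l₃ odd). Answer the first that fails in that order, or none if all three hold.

Σmᵢ = -2  ✗
l₃∈[|l₁−l₂|,l₁+l₂]=[5,7], have l₃=5
Σlᵢ = 12 ⇒ even

m_sum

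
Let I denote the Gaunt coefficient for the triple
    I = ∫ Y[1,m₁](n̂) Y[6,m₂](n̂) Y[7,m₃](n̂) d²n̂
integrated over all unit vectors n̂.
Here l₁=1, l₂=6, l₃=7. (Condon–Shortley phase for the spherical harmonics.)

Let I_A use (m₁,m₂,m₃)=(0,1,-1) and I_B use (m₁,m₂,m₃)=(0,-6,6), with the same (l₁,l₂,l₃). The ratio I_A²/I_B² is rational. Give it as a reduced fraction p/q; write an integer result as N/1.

48/13

l's match ⇒ only the (l;m) 3-j factors differ between A and B.
A: triangle coeff Δ(1,6,7) = 1/1365; Σ_t [0,0]: t=0:+1/604800 = 1/604800; (3j)²=16/455 [(1 6 7; 0 1 -1)], sign=+1
B: triangle coeff Δ(1,6,7) = 1/1365; Σ_t [0,0]: t=0:+1/479001600 = 1/479001600; (3j)²=1/105 [(1 6 7; 0 -6 6)], sign=-1
I_A²/I_B² = (16/455)/(1/105) = 48/13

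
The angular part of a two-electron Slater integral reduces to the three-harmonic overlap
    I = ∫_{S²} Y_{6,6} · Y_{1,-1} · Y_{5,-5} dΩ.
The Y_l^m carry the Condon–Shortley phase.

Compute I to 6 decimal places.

0.331940

Rules hold: Σm=0, L=12 even, 5≤5≤7.
N = 13·3·11 = 429
Δ = 2!·10!·0!/13! = 1/858
Racah Σ t=1..1: t=1:−1/14400 = -1/14400
⇒ 3j(6 1 5; 0 0 0)² = 6/143, sgn +1
Racah Σ t=0..0: t=0:+1/7257600 = 1/7257600
⇒ 3j(6 1 5; 6 -1 -5)² = 1/13, sgn +1
4πI² = N·(3j₀)²·(3jₘ)² = 18/13
I = +1·√(1.38462/4π) = 0.33194004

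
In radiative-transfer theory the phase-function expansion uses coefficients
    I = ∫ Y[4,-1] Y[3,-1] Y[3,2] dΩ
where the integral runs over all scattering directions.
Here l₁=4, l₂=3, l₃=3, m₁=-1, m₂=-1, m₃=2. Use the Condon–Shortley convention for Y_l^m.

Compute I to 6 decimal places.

Rules hold: Σm=0, L=10 even, 1≤3≤7.
N = 9·7·7 = 441
Δ = 4!·4!·2!/11! = 1/34650
Racah Σ t=1..3: t=1:−1/72 t=2:+1/16 t=3:−1/72 = 5/144
⇒ 3j(4 3 3; 0 0 0)² = 2/77, sgn -1
Racah Σ t=1..2: t=1:−1/144 t=2:+1/48 = 1/72
⇒ 3j(4 3 3; -1 -1 2)² = 16/693, sgn -1
4πI² = N·(3j₀)²·(3jₘ)² = 32/121
I = +1·√(0.264463/4π) = 0.14506992

0.145070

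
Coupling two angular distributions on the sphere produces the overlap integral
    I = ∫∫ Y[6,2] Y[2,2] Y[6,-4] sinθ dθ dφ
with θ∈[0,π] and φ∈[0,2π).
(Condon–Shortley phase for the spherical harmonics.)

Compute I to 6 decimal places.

m-sum 0 ✓  L=14 even ✓  4≤6≤8 ✓
Π(2lᵢ+1) = 13×5×13 = 845
triangle coeff Δ(6,2,6) = 1/90090
Σ_t [0,2]: t=0:+1/69120 t=1:−1/14400 t=2:+1/69120 = -7/172800
(3j)²=14/715 [(6 2 6; 0 0 0)], sign=-1
Σ_t [2,2]: t=2:+1/322560 = 1/322560
(3j)²=18/1001 [(6 2 6; 2 2 -4)], sign=+1
⇒ 4πI² = 36/121
I = (-1)√(36/121/(4π)) = -0.15386989

-0.153870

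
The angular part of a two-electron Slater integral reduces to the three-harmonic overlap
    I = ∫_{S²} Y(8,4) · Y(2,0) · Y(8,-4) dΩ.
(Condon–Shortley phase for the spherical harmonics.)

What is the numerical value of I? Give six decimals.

0.053119

Checks pass: Σm=0; 18 even; l₃=8∈[6,10].
(2·8+1)(2·2+1)(2·8+1) = 1445
Δ: 2! 14! 2! / 19! → 1/348840
sum: t=0:+1/116121600 t=1:−1/25401600 t=2:+1/116121600 = -1/45158400
3j²(8 2 8; 0 0 0) = Δ·Π!·Σ² = 24/1615  (sign -1)
sum: t=0:+1/348364800 t=1:−1/239500800 t=2:+1/3832012800 = -1/958003200
3j²(8 2 8; 4 0 -4) = Δ·Π!·Σ² = 8/4845  (sign -1)
combine: 4πI² = 1445·24/1615·8/4845 = 64/1805
take √, sign +1: I = 0.05311858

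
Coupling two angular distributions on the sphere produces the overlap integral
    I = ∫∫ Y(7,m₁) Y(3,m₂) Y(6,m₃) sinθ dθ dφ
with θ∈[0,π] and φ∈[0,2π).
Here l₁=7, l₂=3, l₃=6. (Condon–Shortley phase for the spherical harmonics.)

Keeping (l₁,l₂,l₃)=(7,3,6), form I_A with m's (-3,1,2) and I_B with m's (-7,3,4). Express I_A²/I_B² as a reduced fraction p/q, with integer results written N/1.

2048/1001

l's match ⇒ only the (l;m) 3-j factors differ between A and B.
A: triangle coeff Δ(7,3,6) = 1/2042040; Σ_t [2,4]: t=2:+1/645120 t=3:−1/181440 t=4:+1/829440 = -1/362880; (3j)²=256/17017 [(7 3 6; -3 1 2)], sign=-1
B: triangle coeff Δ(7,3,6) = 1/2042040; Σ_t [4,4]: t=4:+1/174182400 = 1/174182400; (3j)²=1/136 [(7 3 6; -7 3 4)], sign=+1
I_A²/I_B² = (256/17017)/(1/136) = 2048/1001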